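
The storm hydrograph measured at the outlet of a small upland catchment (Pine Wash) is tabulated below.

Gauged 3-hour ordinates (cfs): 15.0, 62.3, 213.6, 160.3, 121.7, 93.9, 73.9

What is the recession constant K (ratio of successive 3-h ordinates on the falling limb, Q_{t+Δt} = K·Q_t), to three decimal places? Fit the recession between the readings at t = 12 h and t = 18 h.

Using the recession-limb readings at t = 12 h and t = 18 h: Q falls from 121.7 to 73.9 cfs over 2 intervals.
K = (Q₂/Q₁)^(1/2) = (73.9/121.7)^(1/2) = 0.779.

K ≈ 0.779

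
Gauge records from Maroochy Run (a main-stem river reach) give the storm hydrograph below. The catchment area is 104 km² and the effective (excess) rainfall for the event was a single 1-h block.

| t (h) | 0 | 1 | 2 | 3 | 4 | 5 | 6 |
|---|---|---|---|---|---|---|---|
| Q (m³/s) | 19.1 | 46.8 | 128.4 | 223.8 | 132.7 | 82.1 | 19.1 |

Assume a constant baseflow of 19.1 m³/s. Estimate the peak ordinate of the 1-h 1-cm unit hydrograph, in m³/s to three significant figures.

U_p ≈ 114 m³/s

Direct runoff: 0.0, 27.7, 109.3, 204.7, 113.6, 63.0, 0.0 m³/s; ΣQ_DR = 518.3 m³/s, peak = 204.7 m³/s.
Runoff depth d = ΣQ_DR·Δt / A = 518.3 × 3600 / (104 km²) = 17.94 mm.
The 1-cm UH is the DRH scaled by (10 mm)/d, so U_p = 204.7 × 10/17.94 = 114 m³/s.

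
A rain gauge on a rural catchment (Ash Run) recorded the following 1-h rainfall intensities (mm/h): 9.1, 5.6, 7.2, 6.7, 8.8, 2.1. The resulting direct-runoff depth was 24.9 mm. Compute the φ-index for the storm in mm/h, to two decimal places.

φ ≈ 2.50 mm/h

Only the 5 blocks with intensity above φ contribute runoff: 9.1, 5.6, 7.2, 6.7, 8.8 mm/h.
Σ(I−φ)·Δt = d  ⇒  (9.1+5.6+7.2+6.7+8.8 − 5φ)·1 = 24.9
φ = (37.40 − 24.9/1) / 5 = 2.50 mm/h.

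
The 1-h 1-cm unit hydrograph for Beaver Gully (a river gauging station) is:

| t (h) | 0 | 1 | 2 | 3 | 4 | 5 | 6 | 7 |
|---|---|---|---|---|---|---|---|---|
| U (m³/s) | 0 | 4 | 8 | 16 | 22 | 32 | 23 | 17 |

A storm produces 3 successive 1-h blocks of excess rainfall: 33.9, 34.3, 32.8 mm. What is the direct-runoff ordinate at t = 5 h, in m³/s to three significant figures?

By discrete convolution, Q_j = Σ (P_i / 10 mm) · U_{j−i}.
At t = 5 h (j=5): Q = (33.9/10)·32 + (34.3/10)·22 + (32.8/10)·16 = 236 m³/s.

Q ≈ 236 m³/s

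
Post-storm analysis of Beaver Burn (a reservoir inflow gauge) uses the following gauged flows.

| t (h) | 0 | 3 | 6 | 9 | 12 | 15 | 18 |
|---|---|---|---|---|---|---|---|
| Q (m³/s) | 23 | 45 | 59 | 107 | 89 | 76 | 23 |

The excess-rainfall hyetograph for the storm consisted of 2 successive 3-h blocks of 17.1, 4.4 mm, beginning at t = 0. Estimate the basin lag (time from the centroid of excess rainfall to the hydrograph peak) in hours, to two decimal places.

Centroid of excess rainfall: t_c = Σ P_i·t̄_i / ΣP_i = 2.1140 h (block centres at 1.5, 4.5 h).
Hydrograph peak occurs at t = 9 h, so basin lag t_L = 9 − 2.1140 = 6.89 h.

t_L ≈ 6.89 h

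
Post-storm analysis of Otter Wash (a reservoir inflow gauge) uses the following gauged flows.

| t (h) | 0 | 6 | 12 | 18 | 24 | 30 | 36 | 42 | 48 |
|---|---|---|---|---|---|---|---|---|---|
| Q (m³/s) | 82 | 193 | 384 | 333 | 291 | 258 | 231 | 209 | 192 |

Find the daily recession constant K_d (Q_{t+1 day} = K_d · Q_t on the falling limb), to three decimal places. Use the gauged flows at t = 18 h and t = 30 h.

Between t = 18 h and t = 30 h the flow falls from 333 to 258 m³/s over 2×6 h = 12 h.
Per-interval ratio K = (258/333)^(1/2) = 0.8802; K_d = K^(24/6) = 0.600.

K_d ≈ 0.600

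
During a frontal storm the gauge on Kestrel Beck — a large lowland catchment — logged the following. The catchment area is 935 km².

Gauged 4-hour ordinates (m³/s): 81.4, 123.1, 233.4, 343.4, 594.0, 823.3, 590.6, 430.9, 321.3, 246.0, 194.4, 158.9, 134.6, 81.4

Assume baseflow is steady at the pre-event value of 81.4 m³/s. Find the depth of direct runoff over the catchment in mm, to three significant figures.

d ≈ 49.5 mm

Direct runoff: 0.0, 41.7, 152.0, 262.0, 512.6, 741.9, 509.2, 349.5, 239.9, 164.6, 113.0, 77.5, 53.2, 0.0 m³/s; ΣQ_DR = 3217 m³/s.
V = ΣQ_DR · Δt = 3217 × 14400 s = 4.633 × 10^7 m³.
Over A = 935 km², depth = V / A = 49.5 mm.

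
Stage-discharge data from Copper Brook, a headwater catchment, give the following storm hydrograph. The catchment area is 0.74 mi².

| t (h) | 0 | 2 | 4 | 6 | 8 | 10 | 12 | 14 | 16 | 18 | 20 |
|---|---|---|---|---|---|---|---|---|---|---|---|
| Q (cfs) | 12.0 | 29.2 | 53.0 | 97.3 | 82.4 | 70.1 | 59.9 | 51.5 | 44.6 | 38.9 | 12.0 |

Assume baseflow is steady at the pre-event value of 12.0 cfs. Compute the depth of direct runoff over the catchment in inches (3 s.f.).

Direct runoff: 0.0, 17.2, 41.0, 85.3, 70.4, 58.1, 47.9, 39.5, 32.6, 26.9, 0.0 cfs; ΣQ_DR = 418.9 cfs.
V = ΣQ_DR · Δt = 418.9 × 7200 s = 3.016 × 10^6 ft³.
Over A = 0.74 mi², depth = V / A = 1.75 in.

d ≈ 1.75 in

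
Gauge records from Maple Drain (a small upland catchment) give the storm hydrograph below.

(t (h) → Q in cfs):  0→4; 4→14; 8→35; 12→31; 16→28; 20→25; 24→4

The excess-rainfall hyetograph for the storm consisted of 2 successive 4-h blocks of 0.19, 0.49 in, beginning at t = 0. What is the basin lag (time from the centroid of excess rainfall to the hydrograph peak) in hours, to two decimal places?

Centroid of excess rainfall: t_c = Σ P_i·t̄_i / ΣP_i = 4.8824 h (block centres at 2, 6 h).
Hydrograph peak occurs at t = 8 h, so basin lag t_L = 8 − 4.8824 = 3.12 h.

t_L ≈ 3.12 h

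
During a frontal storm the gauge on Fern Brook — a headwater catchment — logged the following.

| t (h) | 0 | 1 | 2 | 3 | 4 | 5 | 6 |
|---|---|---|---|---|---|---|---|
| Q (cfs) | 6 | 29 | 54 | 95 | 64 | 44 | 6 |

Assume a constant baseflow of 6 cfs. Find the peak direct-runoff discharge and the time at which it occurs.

Subtracting baseflow gives direct-runoff ordinates: 0.0, 23.0, 48.0, 89.0, 58.0, 38.0, 0.0 cfs.
The maximum is 89.0 cfs, occurring at the reading for t = 3 h.

Q_p = 89.0 cfs at t = 3 h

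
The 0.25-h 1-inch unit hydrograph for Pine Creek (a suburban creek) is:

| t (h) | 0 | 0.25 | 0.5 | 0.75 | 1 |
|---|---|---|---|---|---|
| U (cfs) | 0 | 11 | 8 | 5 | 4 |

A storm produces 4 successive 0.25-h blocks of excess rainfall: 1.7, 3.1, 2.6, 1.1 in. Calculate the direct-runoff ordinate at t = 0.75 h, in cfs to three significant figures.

Q ≈ 61.9 cfs

By discrete convolution, Q_j = Σ (P_i / 1 in) · U_{j−i}.
At t = 0.75 h (j=3): Q = (1.7/1)·5 + (3.1/1)·8 + (2.6/1)·11 + (1.1/1)·0 = 61.9 cfs.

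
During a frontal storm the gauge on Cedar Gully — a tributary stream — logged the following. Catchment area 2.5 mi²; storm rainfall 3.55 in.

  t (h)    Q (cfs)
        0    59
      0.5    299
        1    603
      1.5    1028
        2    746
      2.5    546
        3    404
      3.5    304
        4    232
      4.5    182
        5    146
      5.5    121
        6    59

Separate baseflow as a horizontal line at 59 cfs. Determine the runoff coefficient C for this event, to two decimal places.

ΣQ_DR = 3962 cfs; V = ΣQ_DR·Δt = 7.132 × 10^6 ft³.
Runoff depth d = V / A = 1.228 in.
C = d / P = 1.228 / 3.55 = 0.35.

C ≈ 0.35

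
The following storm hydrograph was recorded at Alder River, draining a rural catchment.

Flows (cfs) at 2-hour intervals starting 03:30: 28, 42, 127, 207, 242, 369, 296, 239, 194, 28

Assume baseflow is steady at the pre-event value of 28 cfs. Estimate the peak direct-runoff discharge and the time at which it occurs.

Subtracting baseflow gives direct-runoff ordinates: 0.0, 14.0, 99.0, 179.0, 214.0, 341.0, 268.0, 211.0, 166.0, 0.0 cfs.
The maximum is 341.0 cfs, occurring at the reading for t = 13:30.

Q_p = 341.0 cfs at t = 13:30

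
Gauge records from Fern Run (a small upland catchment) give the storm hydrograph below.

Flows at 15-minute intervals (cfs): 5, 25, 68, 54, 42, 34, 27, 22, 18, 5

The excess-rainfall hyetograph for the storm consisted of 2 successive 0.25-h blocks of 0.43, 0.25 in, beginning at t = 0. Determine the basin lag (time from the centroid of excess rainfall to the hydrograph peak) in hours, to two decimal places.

t_L ≈ 0.28 h

Centroid of excess rainfall: t_c = Σ P_i·t̄_i / ΣP_i = 0.2169 h (block centres at 0.125, 0.375 h).
Hydrograph peak occurs at t = 0.5 h, so basin lag t_L = 0.5 − 0.2169 = 0.28 h.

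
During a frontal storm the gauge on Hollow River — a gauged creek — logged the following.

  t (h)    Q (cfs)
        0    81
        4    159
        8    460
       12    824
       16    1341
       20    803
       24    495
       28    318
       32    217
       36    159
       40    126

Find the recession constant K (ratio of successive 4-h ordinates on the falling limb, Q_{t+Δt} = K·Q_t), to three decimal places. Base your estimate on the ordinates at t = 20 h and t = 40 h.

K ≈ 0.690

Using the recession-limb readings at t = 20 h and t = 40 h: Q falls from 803 to 126 cfs over 5 intervals.
K = (Q₂/Q₁)^(1/5) = (126/803)^(1/5) = 0.690.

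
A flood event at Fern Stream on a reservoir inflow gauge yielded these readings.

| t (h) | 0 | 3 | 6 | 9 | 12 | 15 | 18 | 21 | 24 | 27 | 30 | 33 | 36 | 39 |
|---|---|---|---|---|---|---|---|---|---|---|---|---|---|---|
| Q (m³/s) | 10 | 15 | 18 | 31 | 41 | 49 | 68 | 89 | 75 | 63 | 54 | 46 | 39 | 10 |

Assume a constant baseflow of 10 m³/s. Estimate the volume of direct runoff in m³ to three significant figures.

Direct-runoff ordinates (Q − Q_b): 0.0, 5.0, 8.0, 21.0, 31.0, 39.0, 58.0, 79.0, 65.0, 53.0, 44.0, 36.0, 29.0, 0.0 m³/s.
ΣQ_DR = 468.0 m³/s.
With Δt = 3 h = 10800 s, V = ΣQ_DR · Δt = 468.0 × 10800 = 5.05 × 10^6 m³.

V ≈ 5.05 × 10^6 m³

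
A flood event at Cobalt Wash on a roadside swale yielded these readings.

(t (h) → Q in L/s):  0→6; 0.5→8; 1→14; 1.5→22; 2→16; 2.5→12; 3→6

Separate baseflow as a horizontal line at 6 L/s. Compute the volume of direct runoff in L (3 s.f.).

Direct-runoff ordinates (Q − Q_b): 0.0, 2.0, 8.0, 16.0, 10.0, 6.0, 0.0 L/s.
ΣQ_DR = 42.00 L/s.
With Δt = 0.5 h = 1800 s, V = ΣQ_DR · Δt = 42.00 × 1800 = 75600 L.

V ≈ 75600 L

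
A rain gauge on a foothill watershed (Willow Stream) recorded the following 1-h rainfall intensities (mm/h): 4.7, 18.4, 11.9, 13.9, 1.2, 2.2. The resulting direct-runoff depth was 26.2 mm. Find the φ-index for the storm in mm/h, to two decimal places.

Only the 3 blocks with intensity above φ contribute runoff: 18.4, 11.9, 13.9 mm/h.
Σ(I−φ)·Δt = d  ⇒  (18.4+11.9+13.9 − 3φ)·1 = 26.2
φ = (44.20 − 26.2/1) / 3 = 6.00 mm/h.

φ ≈ 6.00 mm/h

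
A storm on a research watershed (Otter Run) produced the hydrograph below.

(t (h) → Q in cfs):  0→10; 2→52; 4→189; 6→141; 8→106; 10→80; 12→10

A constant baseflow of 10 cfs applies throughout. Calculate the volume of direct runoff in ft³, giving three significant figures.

V ≈ 3.73 × 10^6 ft³

Direct-runoff ordinates (Q − Q_b): 0.0, 42.0, 179.0, 131.0, 96.0, 70.0, 0.0 cfs.
ΣQ_DR = 518.0 cfs.
With Δt = 2 h = 7200 s, V = ΣQ_DR · Δt = 518.0 × 7200 = 3.73 × 10^6 ft³.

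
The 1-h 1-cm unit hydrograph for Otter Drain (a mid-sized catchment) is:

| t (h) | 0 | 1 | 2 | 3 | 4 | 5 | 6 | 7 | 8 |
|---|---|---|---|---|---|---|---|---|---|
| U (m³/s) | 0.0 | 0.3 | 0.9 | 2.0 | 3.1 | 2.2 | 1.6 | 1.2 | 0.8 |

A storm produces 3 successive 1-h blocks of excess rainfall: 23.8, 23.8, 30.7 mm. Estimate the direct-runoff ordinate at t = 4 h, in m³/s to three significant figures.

By discrete convolution, Q_j = Σ (P_i / 10 mm) · U_{j−i}.
At t = 4 h (j=4): Q = (23.8/10)·3.1 + (23.8/10)·2.0 + (30.7/10)·0.9 = 14.9 m³/s.

Q ≈ 14.9 m³/s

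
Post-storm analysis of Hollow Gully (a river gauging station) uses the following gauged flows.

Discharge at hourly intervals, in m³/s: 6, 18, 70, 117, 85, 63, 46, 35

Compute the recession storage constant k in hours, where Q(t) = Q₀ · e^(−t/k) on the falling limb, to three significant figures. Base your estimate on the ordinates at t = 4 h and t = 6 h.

k ≈ 3.26 h

On the falling limb, Q drops from 85 to 46 m³/s between t = 4 h and t = 6 h (Δt = 2 h).
k = −Δt / ln(Q₂/Q₁) = −2 / ln(46/85) = 3.26 h.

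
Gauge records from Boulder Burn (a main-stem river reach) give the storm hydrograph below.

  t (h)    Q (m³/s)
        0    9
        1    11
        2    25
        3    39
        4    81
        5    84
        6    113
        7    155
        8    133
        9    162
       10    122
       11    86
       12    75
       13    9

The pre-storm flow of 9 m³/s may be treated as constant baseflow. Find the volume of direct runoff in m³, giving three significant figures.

Direct-runoff ordinates (Q − Q_b): 0.0, 2.0, 16.0, 30.0, 72.0, 75.0, 104.0, 146.0, 124.0, 153.0, 113.0, 77.0, 66.0, 0.0 m³/s.
ΣQ_DR = 978.0 m³/s.
With Δt = 1 h = 3600 s, V = ΣQ_DR · Δt = 978.0 × 3600 = 3.52 × 10^6 m³.

V ≈ 3.52 × 10^6 m³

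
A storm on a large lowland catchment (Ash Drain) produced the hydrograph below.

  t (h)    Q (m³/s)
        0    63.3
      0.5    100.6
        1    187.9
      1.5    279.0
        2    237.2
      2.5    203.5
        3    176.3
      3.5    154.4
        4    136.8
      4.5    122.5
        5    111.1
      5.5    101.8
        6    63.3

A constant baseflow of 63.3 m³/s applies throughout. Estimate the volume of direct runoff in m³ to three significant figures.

Direct-runoff ordinates (Q − Q_b): 0.0, 37.3, 124.6, 215.7, 173.9, 140.2, 113.0, 91.1, 73.5, 59.2, 47.8, 38.5, 0.0 m³/s.
ΣQ_DR = 1115 m³/s.
With Δt = 0.5 h = 1800 s, V = ΣQ_DR · Δt = 1115 × 1800 = 2.01 × 10^6 m³.

V ≈ 2.01 × 10^6 m³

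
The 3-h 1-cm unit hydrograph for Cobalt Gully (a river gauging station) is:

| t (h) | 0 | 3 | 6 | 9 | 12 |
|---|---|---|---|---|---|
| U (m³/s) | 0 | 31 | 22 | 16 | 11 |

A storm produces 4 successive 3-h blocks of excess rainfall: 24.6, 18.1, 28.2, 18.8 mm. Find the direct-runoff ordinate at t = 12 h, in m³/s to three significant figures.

By discrete convolution, Q_j = Σ (P_i / 10 mm) · U_{j−i}.
At t = 12 h (j=4): Q = (24.6/10)·11 + (18.1/10)·16 + (28.2/10)·22 + (18.8/10)·31 = 176 m³/s.

Q ≈ 176 m³/s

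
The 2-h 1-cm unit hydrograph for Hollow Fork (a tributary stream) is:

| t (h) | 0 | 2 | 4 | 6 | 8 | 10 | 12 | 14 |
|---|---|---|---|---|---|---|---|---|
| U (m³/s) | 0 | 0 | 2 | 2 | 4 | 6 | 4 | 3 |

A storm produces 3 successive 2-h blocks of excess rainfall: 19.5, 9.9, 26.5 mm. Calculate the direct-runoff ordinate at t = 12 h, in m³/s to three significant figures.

By discrete convolution, Q_j = Σ (P_i / 10 mm) · U_{j−i}.
At t = 12 h (j=6): Q = (19.5/10)·4 + (9.9/10)·6 + (26.5/10)·4 = 24.3 m³/s.

Q ≈ 24.3 m³/s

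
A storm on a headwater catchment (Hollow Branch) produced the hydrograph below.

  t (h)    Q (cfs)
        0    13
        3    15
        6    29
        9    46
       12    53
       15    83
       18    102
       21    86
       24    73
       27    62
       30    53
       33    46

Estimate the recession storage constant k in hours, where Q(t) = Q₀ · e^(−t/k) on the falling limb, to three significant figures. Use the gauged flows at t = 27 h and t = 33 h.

On the falling limb, Q drops from 62 to 46 cfs between t = 27 h and t = 33 h (Δt = 6 h).
k = −Δt / ln(Q₂/Q₁) = −6 / ln(46/62) = 20.1 h.

k ≈ 20.1 h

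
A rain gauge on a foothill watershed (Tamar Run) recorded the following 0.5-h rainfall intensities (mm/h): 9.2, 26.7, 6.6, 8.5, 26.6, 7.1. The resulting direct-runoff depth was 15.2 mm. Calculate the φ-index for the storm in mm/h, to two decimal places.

φ ≈ 11.45 mm/h

Only the 2 blocks with intensity above φ contribute runoff: 26.7, 26.6 mm/h.
Σ(I−φ)·Δt = d  ⇒  (26.7+26.6 − 2φ)·0.5 = 15.2
φ = (53.30 − 15.2/0.5) / 2 = 11.45 mm/h.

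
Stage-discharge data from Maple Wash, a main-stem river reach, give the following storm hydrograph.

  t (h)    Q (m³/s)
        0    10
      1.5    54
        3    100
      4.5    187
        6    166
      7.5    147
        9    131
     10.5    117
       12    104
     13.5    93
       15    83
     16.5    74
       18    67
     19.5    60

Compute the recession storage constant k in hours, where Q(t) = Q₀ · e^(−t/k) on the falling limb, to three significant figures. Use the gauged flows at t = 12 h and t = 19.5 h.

On the falling limb, Q drops from 104 to 60 m³/s between t = 12 h and t = 19.5 h (Δt = 7.5 h).
k = −Δt / ln(Q₂/Q₁) = −7.5 / ln(60/104) = 13.6 h.

k ≈ 13.6 h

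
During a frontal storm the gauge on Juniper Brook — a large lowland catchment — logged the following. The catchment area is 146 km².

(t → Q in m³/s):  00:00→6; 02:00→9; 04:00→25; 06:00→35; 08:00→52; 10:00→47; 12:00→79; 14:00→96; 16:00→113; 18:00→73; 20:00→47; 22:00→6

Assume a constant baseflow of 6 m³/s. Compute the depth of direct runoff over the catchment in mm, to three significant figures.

d ≈ 25.4 mm

Direct runoff: 0.0, 3.0, 19.0, 29.0, 46.0, 41.0, 73.0, 90.0, 107.0, 67.0, 41.0, 0.0 m³/s; ΣQ_DR = 516.0 m³/s.
V = ΣQ_DR · Δt = 516.0 × 7200 s = 3.715 × 10^6 m³.
Over A = 146 km², depth = V / A = 25.4 mm.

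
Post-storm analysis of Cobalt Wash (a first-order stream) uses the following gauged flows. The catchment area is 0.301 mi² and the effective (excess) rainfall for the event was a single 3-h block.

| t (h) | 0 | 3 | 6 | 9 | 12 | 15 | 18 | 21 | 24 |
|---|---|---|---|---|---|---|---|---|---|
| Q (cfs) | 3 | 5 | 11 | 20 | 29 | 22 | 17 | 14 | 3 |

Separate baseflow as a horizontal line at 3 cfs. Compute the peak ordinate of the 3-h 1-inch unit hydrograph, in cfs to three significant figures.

Direct runoff: 0.0, 2.0, 8.0, 17.0, 26.0, 19.0, 14.0, 11.0, 0.0 cfs; ΣQ_DR = 97.00 cfs, peak = 26.0 cfs.
Runoff depth d = ΣQ_DR·Δt / A = 97.00 × 10800 / (0.301 mi²) = 1.498 in.
The 1-inch UH is the DRH scaled by (1 in)/d, so U_p = 26.0 × 1/1.498 = 17.4 cfs.

U_p ≈ 17.4 cfs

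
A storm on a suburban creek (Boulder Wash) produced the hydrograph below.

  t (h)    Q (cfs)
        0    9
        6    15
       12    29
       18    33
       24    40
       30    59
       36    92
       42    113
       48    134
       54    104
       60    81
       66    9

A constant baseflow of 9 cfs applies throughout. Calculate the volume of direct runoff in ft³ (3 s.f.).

V ≈ 1.32 × 10^7 ft³

Direct-runoff ordinates (Q − Q_b): 0.0, 6.0, 20.0, 24.0, 31.0, 50.0, 83.0, 104.0, 125.0, 95.0, 72.0, 0.0 cfs.
ΣQ_DR = 610.0 cfs.
With Δt = 6 h = 21600 s, V = ΣQ_DR · Δt = 610.0 × 21600 = 1.32 × 10^7 ft³.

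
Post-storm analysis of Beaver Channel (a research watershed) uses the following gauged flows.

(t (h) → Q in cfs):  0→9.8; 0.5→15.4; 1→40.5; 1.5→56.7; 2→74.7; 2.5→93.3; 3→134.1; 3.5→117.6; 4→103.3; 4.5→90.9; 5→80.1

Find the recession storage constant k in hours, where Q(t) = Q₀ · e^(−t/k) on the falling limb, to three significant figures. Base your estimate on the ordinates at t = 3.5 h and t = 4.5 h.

k ≈ 3.88 h

On the falling limb, Q drops from 117.6 to 90.9 cfs between t = 3.5 h and t = 4.5 h (Δt = 1 h).
k = −Δt / ln(Q₂/Q₁) = −1 / ln(90.9/117.6) = 3.88 h.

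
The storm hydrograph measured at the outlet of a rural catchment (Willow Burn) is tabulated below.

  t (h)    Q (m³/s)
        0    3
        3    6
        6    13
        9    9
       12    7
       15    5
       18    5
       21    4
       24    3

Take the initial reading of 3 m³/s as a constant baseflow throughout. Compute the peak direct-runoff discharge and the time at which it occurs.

Q_p = 10.0 m³/s at t = 6 h

Subtracting baseflow gives direct-runoff ordinates: 0.0, 3.0, 10.0, 6.0, 4.0, 2.0, 2.0, 1.0, 0.0 m³/s.
The maximum is 10.0 m³/s, occurring at the reading for t = 6 h.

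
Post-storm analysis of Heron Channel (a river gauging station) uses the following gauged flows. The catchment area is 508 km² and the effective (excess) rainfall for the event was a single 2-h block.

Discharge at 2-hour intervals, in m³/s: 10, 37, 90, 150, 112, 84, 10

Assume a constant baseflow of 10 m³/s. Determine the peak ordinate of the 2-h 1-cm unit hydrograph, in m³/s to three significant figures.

Direct runoff: 0.0, 27.0, 80.0, 140.0, 102.0, 74.0, 0.0 m³/s; ΣQ_DR = 423.0 m³/s, peak = 140.0 m³/s.
Runoff depth d = ΣQ_DR·Δt / A = 423.0 × 7200 / (508 km²) = 5.995 mm.
The 1-cm UH is the DRH scaled by (10 mm)/d, so U_p = 140.0 × 10/5.995 = 234 m³/s.

U_p ≈ 234 m³/s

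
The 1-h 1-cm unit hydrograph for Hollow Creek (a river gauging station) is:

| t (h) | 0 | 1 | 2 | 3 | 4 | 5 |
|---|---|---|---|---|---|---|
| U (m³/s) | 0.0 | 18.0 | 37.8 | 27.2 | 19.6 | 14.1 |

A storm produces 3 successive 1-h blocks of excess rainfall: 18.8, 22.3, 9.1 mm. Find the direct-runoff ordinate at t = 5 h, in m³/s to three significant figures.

Q ≈ 95.0 m³/s

By discrete convolution, Q_j = Σ (P_i / 10 mm) · U_{j−i}.
At t = 5 h (j=5): Q = (18.8/10)·14.1 + (22.3/10)·19.6 + (9.1/10)·27.2 = 95.0 m³/s.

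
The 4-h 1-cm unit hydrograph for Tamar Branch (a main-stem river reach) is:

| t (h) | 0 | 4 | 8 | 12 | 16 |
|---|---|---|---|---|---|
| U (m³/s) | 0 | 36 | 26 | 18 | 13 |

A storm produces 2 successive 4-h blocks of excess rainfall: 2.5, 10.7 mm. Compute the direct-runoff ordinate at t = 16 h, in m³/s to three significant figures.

By discrete convolution, Q_j = Σ (P_i / 10 mm) · U_{j−i}.
At t = 16 h (j=4): Q = (2.5/10)·13 + (10.7/10)·18 = 22.5 m³/s.

Q ≈ 22.5 m³/s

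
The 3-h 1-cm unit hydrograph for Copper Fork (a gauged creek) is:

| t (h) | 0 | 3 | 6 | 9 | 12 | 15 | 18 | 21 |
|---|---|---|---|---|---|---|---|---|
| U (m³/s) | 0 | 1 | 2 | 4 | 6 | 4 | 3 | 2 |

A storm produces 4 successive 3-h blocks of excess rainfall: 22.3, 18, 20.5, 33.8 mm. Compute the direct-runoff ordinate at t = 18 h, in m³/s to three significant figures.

Q ≈ 39.7 m³/s

By discrete convolution, Q_j = Σ (P_i / 10 mm) · U_{j−i}.
At t = 18 h (j=6): Q = (22.3/10)·3 + (18/10)·4 + (20.5/10)·6 + (33.8/10)·4 = 39.7 m³/s.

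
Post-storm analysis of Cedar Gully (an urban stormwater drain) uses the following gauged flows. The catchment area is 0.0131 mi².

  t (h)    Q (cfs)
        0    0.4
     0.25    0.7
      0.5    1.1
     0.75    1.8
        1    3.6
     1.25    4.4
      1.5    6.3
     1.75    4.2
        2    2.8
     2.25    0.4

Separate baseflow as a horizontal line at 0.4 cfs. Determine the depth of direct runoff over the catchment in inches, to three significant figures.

Direct runoff: 0.0, 0.3, 0.7, 1.4, 3.2, 4.0, 5.9, 3.8, 2.4, 0.0 cfs; ΣQ_DR = 21.70 cfs.
V = ΣQ_DR · Δt = 21.70 × 900 s = 19530 ft³.
Over A = 0.0131 mi², depth = V / A = 0.642 in.

d ≈ 0.642 in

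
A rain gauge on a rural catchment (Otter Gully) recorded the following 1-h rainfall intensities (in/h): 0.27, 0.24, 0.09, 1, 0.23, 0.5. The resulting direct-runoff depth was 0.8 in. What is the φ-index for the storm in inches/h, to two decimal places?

φ ≈ 0.35 in/h

Only the 2 blocks with intensity above φ contribute runoff: 1, 0.5 in/h.
Σ(I−φ)·Δt = d  ⇒  (1+0.5 − 2φ)·1 = 0.8
φ = (1.500 − 0.8/1) / 2 = 0.35 in/h.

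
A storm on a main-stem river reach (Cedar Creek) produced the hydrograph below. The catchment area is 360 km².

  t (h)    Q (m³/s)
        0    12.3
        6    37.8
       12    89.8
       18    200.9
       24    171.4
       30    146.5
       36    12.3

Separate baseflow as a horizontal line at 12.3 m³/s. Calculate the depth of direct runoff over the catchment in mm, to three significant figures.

d ≈ 35.1 mm

Direct runoff: 0.0, 25.5, 77.5, 188.6, 159.1, 134.2, 0.0 m³/s; ΣQ_DR = 584.9 m³/s.
V = ΣQ_DR · Δt = 584.9 × 21600 s = 1.263 × 10^7 m³.
Over A = 360 km², depth = V / A = 35.1 mm.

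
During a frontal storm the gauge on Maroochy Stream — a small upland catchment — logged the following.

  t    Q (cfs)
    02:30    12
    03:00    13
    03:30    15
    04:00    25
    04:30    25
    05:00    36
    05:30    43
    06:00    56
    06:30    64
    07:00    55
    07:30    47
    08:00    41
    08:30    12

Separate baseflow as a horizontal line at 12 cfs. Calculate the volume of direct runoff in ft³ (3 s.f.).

Direct-runoff ordinates (Q − Q_b): 0.0, 1.0, 3.0, 13.0, 13.0, 24.0, 31.0, 44.0, 52.0, 43.0, 35.0, 29.0, 0.0 cfs.
ΣQ_DR = 288.0 cfs.
With Δt = 0.5 h = 1800 s, V = ΣQ_DR · Δt = 288.0 × 1800 = 5.18 × 10^5 ft³.

V ≈ 5.18 × 10^5 ft³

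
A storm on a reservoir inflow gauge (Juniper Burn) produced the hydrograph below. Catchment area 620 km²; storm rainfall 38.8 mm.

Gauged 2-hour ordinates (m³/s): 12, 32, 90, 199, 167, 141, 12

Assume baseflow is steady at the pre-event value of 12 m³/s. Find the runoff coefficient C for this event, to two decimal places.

C ≈ 0.17

ΣQ_DR = 569.0 m³/s; V = ΣQ_DR·Δt = 4.097 × 10^6 m³.
Runoff depth d = V / A = 6.608 mm.
C = d / P = 6.608 / 38.8 = 0.17.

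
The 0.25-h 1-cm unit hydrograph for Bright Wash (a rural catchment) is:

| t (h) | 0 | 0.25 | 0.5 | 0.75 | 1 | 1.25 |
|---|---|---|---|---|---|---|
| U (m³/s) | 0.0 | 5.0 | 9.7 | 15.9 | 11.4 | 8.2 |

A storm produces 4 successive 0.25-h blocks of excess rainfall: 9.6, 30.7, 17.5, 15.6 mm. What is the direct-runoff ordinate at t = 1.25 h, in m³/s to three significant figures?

By discrete convolution, Q_j = Σ (P_i / 10 mm) · U_{j−i}.
At t = 1.25 h (j=5): Q = (9.6/10)·8.2 + (30.7/10)·11.4 + (17.5/10)·15.9 + (15.6/10)·9.7 = 85.8 m³/s.

Q ≈ 85.8 m³/s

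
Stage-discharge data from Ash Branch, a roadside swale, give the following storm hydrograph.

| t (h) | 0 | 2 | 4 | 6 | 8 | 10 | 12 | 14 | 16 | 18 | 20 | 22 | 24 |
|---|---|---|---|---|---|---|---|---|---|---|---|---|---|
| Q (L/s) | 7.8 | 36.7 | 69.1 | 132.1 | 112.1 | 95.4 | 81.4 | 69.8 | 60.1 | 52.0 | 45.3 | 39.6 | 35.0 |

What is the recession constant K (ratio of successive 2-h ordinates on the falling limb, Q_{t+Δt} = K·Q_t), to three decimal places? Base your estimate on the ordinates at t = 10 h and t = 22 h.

K ≈ 0.864

Using the recession-limb readings at t = 10 h and t = 22 h: Q falls from 95.4 to 39.6 L/s over 6 intervals.
K = (Q₂/Q₁)^(1/6) = (39.6/95.4)^(1/6) = 0.864.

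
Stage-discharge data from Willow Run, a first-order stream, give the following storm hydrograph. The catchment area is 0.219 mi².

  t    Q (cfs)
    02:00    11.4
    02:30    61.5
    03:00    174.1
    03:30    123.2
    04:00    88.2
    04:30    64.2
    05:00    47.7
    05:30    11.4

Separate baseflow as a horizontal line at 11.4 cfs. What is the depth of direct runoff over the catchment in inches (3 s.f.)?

d ≈ 1.74 in

Direct runoff: 0.0, 50.1, 162.7, 111.8, 76.8, 52.8, 36.3, 0.0 cfs; ΣQ_DR = 490.5 cfs.
V = ΣQ_DR · Δt = 490.5 × 1800 s = 8.829 × 10^5 ft³.
Over A = 0.219 mi², depth = V / A = 1.74 in.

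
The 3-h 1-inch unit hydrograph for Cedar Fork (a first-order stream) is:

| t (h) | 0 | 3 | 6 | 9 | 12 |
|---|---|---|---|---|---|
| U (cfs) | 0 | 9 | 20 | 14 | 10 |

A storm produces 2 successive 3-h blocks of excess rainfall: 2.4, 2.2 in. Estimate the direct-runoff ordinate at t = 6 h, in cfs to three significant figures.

By discrete convolution, Q_j = Σ (P_i / 1 in) · U_{j−i}.
At t = 6 h (j=2): Q = (2.4/1)·20 + (2.2/1)·9 = 67.8 cfs.

Q ≈ 67.8 cfs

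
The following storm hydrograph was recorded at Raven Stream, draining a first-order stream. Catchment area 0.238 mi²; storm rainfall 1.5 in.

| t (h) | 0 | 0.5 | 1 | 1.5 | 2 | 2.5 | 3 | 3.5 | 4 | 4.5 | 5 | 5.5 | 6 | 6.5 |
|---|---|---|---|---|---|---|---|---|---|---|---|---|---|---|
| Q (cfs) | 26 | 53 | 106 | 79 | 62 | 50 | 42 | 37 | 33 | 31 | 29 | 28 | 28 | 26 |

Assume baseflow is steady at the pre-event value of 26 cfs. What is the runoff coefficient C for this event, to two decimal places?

ΣQ_DR = 266.0 cfs; V = ΣQ_DR·Δt = 4.788 × 10^5 ft³.
Runoff depth d = V / A = 0.8659 in.
C = d / P = 0.8659 / 1.5 = 0.58.

C ≈ 0.58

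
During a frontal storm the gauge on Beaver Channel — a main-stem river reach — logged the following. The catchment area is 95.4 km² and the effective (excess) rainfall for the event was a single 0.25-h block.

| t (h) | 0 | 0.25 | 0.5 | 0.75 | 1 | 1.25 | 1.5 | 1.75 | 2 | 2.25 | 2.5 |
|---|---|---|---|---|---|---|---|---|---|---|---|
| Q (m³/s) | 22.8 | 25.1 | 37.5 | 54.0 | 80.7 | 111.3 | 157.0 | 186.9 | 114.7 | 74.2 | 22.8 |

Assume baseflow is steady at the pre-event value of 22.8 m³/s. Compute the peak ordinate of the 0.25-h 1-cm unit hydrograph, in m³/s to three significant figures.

Direct runoff: 0.0, 2.3, 14.7, 31.2, 57.9, 88.5, 134.2, 164.1, 91.9, 51.4, 0.0 m³/s; ΣQ_DR = 636.2 m³/s, peak = 164.1 m³/s.
Runoff depth d = ΣQ_DR·Δt / A = 636.2 × 900 / (95.4 km²) = 6.002 mm.
The 1-cm UH is the DRH scaled by (10 mm)/d, so U_p = 164.1 × 10/6.002 = 273 m³/s.

U_p ≈ 273 m³/s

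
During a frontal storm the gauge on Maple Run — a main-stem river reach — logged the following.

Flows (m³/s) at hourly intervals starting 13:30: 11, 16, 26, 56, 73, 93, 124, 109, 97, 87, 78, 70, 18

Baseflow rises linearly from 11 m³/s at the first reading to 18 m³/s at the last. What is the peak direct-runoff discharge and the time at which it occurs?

Q_p = 109.50 m³/s at t = 19:30

Subtracting baseflow gives direct-runoff ordinates: 0.00, 4.42, 13.83, 43.25, 59.67, 79.08, 109.50, 93.92, 81.33, 70.75, 61.17, 52.58, 0.00 m³/s.
The maximum is 109.50 m³/s, occurring at the reading for t = 19:30.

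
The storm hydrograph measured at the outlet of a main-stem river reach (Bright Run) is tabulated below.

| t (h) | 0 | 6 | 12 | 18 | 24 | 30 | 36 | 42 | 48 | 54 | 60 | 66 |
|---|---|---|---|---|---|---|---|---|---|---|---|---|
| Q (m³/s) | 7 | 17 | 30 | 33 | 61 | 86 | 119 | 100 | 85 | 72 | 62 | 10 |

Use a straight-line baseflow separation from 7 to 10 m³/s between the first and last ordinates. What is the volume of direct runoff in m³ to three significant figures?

Direct-runoff ordinates (Q − Q_b): 0.00, 9.73, 22.45, 25.18, 52.91, 77.64, 110.36, 91.09, 75.82, 62.55, 52.27, 0.00 m³/s.
ΣQ_DR = 580.0 m³/s.
With Δt = 6 h = 21600 s, V = ΣQ_DR · Δt = 580.0 × 21600 = 1.25 × 10^7 m³.

V ≈ 1.25 × 10^7 m³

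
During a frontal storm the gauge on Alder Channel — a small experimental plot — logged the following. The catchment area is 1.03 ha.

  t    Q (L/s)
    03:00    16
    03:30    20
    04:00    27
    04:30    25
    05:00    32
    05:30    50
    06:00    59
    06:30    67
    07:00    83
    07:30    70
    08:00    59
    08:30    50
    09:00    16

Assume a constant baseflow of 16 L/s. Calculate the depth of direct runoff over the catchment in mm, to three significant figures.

d ≈ 64.0 mm

Direct runoff: 0.0, 4.0, 11.0, 9.0, 16.0, 34.0, 43.0, 51.0, 67.0, 54.0, 43.0, 34.0, 0.0 L/s; ΣQ_DR = 366.0 L/s.
V = ΣQ_DR · Δt = 366.0 × 1800 s = 6.588 × 10^5 L.
Over A = 1.03 ha, depth = V / A = 64.0 mm.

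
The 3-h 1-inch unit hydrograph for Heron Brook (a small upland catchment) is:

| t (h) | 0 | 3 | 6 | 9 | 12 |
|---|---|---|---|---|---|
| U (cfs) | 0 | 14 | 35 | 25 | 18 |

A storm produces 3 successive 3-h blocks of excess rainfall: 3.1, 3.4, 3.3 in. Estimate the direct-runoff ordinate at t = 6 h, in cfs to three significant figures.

By discrete convolution, Q_j = Σ (P_i / 1 in) · U_{j−i}.
At t = 6 h (j=2): Q = (3.1/1)·35 + (3.4/1)·14 + (3.3/1)·0 = 156 cfs.

Q ≈ 156 cfs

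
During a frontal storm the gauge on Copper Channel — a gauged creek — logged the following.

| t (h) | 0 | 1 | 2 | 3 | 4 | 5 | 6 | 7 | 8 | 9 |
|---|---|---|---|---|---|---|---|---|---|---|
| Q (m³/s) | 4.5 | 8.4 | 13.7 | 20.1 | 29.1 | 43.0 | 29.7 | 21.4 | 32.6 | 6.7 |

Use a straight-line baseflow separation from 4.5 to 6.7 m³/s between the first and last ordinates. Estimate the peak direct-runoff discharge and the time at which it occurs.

Subtracting baseflow gives direct-runoff ordinates: 0.00, 3.66, 8.71, 14.87, 23.62, 37.28, 23.73, 15.19, 26.14, 0.00 m³/s.
The maximum is 37.28 m³/s, occurring at the reading for t = 5 h.

Q_p = 37.28 m³/s at t = 5 h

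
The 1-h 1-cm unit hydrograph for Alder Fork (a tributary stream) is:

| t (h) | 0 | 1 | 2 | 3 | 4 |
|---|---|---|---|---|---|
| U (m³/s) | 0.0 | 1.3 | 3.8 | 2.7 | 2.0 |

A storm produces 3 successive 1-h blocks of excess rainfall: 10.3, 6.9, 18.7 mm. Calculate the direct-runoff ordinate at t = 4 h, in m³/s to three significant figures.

By discrete convolution, Q_j = Σ (P_i / 10 mm) · U_{j−i}.
At t = 4 h (j=4): Q = (10.3/10)·2.0 + (6.9/10)·2.7 + (18.7/10)·3.8 = 11.0 m³/s.

Q ≈ 11.0 m³/s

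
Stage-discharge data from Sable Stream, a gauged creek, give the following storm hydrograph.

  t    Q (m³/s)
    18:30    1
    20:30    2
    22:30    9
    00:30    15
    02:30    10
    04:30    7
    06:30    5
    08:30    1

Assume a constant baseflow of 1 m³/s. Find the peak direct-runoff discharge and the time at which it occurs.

Subtracting baseflow gives direct-runoff ordinates: 0.0, 1.0, 8.0, 14.0, 9.0, 6.0, 4.0, 0.0 m³/s.
The maximum is 14.0 m³/s, occurring at the reading for t = 00:30.

Q_p = 14.0 m³/s at t = 00:30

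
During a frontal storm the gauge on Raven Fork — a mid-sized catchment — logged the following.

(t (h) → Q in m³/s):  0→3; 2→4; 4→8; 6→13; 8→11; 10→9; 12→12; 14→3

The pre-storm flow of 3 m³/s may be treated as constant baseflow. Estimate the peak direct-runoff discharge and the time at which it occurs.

Q_p = 10.0 m³/s at t = 6 h

Subtracting baseflow gives direct-runoff ordinates: 0.0, 1.0, 5.0, 10.0, 8.0, 6.0, 9.0, 0.0 m³/s.
The maximum is 10.0 m³/s, occurring at the reading for t = 6 h.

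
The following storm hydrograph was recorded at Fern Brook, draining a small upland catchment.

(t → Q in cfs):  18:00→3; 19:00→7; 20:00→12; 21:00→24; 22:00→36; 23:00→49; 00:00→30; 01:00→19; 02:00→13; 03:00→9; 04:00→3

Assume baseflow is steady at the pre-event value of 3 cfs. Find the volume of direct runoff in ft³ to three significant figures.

V ≈ 6.19 × 10^5 ft³

Direct-runoff ordinates (Q − Q_b): 0.0, 4.0, 9.0, 21.0, 33.0, 46.0, 27.0, 16.0, 10.0, 6.0, 0.0 cfs.
ΣQ_DR = 172.0 cfs.
With Δt = 1 h = 3600 s, V = ΣQ_DR · Δt = 172.0 × 3600 = 6.19 × 10^5 ft³.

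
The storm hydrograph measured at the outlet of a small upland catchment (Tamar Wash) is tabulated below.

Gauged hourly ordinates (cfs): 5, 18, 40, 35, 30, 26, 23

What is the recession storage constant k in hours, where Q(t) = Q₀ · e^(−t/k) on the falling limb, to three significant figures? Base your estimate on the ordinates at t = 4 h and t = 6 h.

k ≈ 7.53 h

On the falling limb, Q drops from 30 to 23 cfs between t = 4 h and t = 6 h (Δt = 2 h).
k = −Δt / ln(Q₂/Q₁) = −2 / ln(23/30) = 7.53 h.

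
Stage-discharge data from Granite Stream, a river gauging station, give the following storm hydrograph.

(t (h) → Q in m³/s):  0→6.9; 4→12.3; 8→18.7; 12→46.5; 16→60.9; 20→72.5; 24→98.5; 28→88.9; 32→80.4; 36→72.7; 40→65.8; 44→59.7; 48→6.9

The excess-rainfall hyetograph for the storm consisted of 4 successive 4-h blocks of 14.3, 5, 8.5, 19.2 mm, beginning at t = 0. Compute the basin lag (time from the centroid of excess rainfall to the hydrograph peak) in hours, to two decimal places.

Centroid of excess rainfall: t_c = Σ P_i·t̄_i / ΣP_i = 8.7745 h (block centres at 2, 6, 10, 14 h).
Hydrograph peak occurs at t = 24 h, so basin lag t_L = 24 − 8.7745 = 15.23 h.

t_L ≈ 15.23 h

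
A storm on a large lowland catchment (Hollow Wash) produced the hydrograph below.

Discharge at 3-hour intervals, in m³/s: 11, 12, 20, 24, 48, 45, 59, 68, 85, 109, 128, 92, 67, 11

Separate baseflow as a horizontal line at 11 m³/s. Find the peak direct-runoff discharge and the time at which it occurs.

Q_p = 117.0 m³/s at t = 30 h

Subtracting baseflow gives direct-runoff ordinates: 0.0, 1.0, 9.0, 13.0, 37.0, 34.0, 48.0, 57.0, 74.0, 98.0, 117.0, 81.0, 56.0, 0.0 m³/s.
The maximum is 117.0 m³/s, occurring at the reading for t = 30 h.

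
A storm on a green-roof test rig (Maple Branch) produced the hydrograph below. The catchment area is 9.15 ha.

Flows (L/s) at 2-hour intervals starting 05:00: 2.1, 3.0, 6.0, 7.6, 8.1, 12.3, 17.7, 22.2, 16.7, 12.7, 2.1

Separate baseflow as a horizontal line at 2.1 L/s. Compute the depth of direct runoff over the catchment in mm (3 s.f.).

Direct runoff: 0.0, 0.9, 3.9, 5.5, 6.0, 10.2, 15.6, 20.1, 14.6, 10.6, 0.0 L/s; ΣQ_DR = 87.40 L/s.
V = ΣQ_DR · Δt = 87.40 × 7200 s = 6.293 × 10^5 L.
Over A = 9.15 ha, depth = V / A = 6.88 mm.

d ≈ 6.88 mm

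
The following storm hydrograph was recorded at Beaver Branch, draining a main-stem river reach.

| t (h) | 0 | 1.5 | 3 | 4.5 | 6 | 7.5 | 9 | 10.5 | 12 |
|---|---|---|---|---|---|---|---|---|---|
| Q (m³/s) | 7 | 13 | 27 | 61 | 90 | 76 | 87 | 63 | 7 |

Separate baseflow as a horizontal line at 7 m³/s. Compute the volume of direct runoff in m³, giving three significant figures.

Direct-runoff ordinates (Q − Q_b): 0.0, 6.0, 20.0, 54.0, 83.0, 69.0, 80.0, 56.0, 0.0 m³/s.
ΣQ_DR = 368.0 m³/s.
With Δt = 1.5 h = 5400 s, V = ΣQ_DR · Δt = 368.0 × 5400 = 1.99 × 10^6 m³.

V ≈ 1.99 × 10^6 m³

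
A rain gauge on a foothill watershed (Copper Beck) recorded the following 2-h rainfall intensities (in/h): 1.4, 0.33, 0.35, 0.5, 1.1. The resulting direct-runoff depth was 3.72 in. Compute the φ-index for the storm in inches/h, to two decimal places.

φ ≈ 0.38 in/h

Only the 3 blocks with intensity above φ contribute runoff: 1.4, 0.5, 1.1 in/h.
Σ(I−φ)·Δt = d  ⇒  (1.4+0.5+1.1 − 3φ)·2 = 3.72
φ = (3.000 − 3.72/2) / 3 = 0.38 in/h.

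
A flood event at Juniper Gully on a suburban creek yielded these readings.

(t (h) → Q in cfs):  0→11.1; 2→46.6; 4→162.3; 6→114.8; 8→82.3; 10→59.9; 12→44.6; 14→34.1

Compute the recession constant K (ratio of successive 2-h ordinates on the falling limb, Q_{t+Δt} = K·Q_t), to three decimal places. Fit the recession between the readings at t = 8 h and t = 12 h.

Using the recession-limb readings at t = 8 h and t = 12 h: Q falls from 82.3 to 44.6 cfs over 2 intervals.
K = (Q₂/Q₁)^(1/2) = (44.6/82.3)^(1/2) = 0.736.

K ≈ 0.736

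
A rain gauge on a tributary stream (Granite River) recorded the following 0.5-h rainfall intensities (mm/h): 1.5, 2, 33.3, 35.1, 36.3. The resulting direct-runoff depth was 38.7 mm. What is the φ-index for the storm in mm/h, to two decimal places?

φ ≈ 9.10 mm/h

Only the 3 blocks with intensity above φ contribute runoff: 33.3, 35.1, 36.3 mm/h.
Σ(I−φ)·Δt = d  ⇒  (33.3+35.1+36.3 − 3φ)·0.5 = 38.7
φ = (104.7 − 38.7/0.5) / 3 = 9.10 mm/h.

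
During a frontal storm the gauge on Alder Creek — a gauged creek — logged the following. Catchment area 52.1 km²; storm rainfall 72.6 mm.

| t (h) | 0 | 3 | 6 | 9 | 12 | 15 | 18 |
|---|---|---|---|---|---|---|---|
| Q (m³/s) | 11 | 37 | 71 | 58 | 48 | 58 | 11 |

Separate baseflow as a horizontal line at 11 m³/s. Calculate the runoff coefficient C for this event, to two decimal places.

ΣQ_DR = 217.0 m³/s; V = ΣQ_DR·Δt = 2.344 × 10^6 m³.
Runoff depth d = V / A = 44.98 mm.
C = d / P = 44.98 / 72.6 = 0.62.

C ≈ 0.62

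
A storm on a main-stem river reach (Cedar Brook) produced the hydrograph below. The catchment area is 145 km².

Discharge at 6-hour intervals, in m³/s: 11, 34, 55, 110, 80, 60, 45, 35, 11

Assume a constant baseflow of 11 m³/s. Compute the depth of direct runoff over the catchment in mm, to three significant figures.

Direct runoff: 0.0, 23.0, 44.0, 99.0, 69.0, 49.0, 34.0, 24.0, 0.0 m³/s; ΣQ_DR = 342.0 m³/s.
V = ΣQ_DR · Δt = 342.0 × 21600 s = 7.387 × 10^6 m³.
Over A = 145 km², depth = V / A = 50.9 mm.

d ≈ 50.9 mm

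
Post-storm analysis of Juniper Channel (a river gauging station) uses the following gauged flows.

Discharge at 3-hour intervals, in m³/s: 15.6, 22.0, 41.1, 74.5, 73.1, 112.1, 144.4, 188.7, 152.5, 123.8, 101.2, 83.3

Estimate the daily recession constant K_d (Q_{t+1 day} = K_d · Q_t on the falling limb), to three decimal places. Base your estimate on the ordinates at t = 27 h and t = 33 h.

K_d ≈ 0.205

Between t = 27 h and t = 33 h the flow falls from 123.8 to 83.3 m³/s over 2×3 h = 6 h.
Per-interval ratio K = (83.3/123.8)^(1/2) = 0.8203; K_d = K^(24/3) = 0.205.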